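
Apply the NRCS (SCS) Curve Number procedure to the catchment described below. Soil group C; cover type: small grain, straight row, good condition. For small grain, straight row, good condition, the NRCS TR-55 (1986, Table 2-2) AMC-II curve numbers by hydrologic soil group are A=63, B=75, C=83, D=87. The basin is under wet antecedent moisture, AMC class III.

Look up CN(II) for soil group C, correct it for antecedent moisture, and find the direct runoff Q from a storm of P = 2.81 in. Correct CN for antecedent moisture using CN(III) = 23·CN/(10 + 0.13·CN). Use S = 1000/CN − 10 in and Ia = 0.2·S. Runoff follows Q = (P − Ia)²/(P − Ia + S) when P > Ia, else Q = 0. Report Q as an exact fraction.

NRCS table: small grain, straight row, good condition, soil group C → CN(II) = 83
Wet (AMC III): CN(III) = 23·83/(10 + 0.13·83) = 1909/(2079/100) = 190900/2079 ≈ 91.823
Retention S: 1000/CN − 10 with CN=91.823 → S = 1700/1909 ≈ 0.891 in
Ia = 0.2·(1700/1909) = 340/1909 in ≈ 0.178 in
Excess rainfall: 2.810 − 0.178 = 2.632 in; P > Ia so Q > 0
Runoff Q = (P−Ia)²/(P−Ia+S) = (2.632)²/(2.632+0.891) = 252434900041/128366696100 ≈ 1.967 in

Q = 252434900041/128366696100 in ≈ 1.967 in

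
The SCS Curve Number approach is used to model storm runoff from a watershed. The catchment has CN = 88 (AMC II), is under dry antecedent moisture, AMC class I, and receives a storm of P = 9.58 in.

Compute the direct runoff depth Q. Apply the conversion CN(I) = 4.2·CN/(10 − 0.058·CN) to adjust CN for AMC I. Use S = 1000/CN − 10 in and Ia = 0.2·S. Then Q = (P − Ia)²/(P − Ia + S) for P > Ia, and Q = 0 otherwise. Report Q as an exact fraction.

Dry (AMC I): CN(I) = 4.2·88/(10 − 0.058·88) = (1848/5)/(612/125) = 3850/51 ≈ 75.490
S = 1000/(3850/51) − 10 = 250/77 in ≈ 3.247 in
Initial abstraction Ia = S/5 = (250/77)/5 = 50/77 ≈ 0.649 in
Excess rainfall: 9.580 − 0.649 = 8.931 in; P > Ia so Q > 0
Q: (34383/3850)² ÷ (46883/3850) = 1182190689/180499550 in (≈ 6.550 in)

Q = 1182190689/180499550 in ≈ 6.550 in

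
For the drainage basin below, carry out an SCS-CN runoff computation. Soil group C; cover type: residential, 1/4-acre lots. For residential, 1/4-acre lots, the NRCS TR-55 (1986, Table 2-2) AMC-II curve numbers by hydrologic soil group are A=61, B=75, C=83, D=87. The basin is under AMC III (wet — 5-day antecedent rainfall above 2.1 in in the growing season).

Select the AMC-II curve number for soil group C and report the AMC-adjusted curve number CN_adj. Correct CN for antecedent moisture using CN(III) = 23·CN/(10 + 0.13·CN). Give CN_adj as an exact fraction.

CN_adj = 190900/2079 ≈ 91.823

NRCS table: residential, 1/4-acre lots, soil group C → CN(II) = 83
Adjust CN=83 to AMC III: 23·83/(10 + 0.13·83) → 1909 ÷ (2079/100) = 190900/2079 ≈ 91.823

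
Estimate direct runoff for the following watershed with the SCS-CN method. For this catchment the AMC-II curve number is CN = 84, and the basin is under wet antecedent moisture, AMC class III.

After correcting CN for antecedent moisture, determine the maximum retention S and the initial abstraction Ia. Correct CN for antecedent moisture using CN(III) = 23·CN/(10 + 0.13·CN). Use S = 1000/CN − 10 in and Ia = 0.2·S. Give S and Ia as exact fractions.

Wet (AMC III): CN(III) = 23·84/(10 + 0.13·84) = 1932/(523/25) = 48300/523 ≈ 92.352
Max retention: S = 1000/(48300/523) − 10 = 400/483 in (≈ 0.828 in)
Initial abstraction Ia = S/5 = (400/483)/5 = 80/483 ≈ 0.166 in

S = 400/483 in ≈ 0.828 in; Ia = 80/483 in ≈ 0.166 in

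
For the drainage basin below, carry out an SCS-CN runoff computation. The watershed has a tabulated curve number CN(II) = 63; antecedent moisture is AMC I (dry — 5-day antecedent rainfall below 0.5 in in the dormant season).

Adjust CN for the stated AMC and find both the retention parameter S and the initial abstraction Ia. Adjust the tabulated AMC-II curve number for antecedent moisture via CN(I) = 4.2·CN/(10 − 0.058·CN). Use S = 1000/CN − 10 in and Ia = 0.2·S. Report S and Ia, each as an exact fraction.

CN(I) from CN(II)=63: (4.2·63)/(10 − 0.058·63) = 132300/3173 ≈ 41.696
S = 1000/(132300/3173) − 10 = 18500/1323 in ≈ 13.983 in
Ia = 0.2S: 0.2·13.983 = 2.797 in (exactly 3700/1323)

S = 18500/1323 in ≈ 13.983 in; Ia = 3700/1323 in ≈ 2.797 in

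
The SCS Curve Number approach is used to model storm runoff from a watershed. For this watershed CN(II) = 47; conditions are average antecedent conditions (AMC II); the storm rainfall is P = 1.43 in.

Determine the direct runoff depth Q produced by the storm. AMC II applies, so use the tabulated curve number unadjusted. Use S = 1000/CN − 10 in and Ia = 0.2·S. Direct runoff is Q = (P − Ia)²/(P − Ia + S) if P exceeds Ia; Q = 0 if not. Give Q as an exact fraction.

AMC II — tabulated CN = 47 applies directly.
Retention S: 1000/CN − 10 with CN=47.000 → S = 530/47 ≈ 11.277 in
Initial abstraction Ia = S/5 = (530/47)/5 = 106/47 ≈ 2.255 in
P = 1.430 ≤ Ia = 2.255 in: entire storm abstracted, Q = 0.

Q = 0 in ≈ 0.000 in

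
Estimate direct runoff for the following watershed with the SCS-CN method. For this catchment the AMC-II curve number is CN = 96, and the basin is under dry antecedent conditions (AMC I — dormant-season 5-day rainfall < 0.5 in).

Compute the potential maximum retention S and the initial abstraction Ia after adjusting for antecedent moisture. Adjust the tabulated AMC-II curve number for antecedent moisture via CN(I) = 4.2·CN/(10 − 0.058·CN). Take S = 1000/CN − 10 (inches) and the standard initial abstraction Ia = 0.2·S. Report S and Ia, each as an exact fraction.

S = 125/126 in ≈ 0.992 in; Ia = 25/126 in ≈ 0.198 in

Adjust CN=96 to AMC I: 4.2·96/(10 − 0.058·96) → (2016/5) ÷ (554/125) = 25200/277 ≈ 90.975
Max retention: S = 1000/(25200/277) − 10 = 125/126 in (≈ 0.992 in)
Ia = 0.2·(125/126) = 25/126 in ≈ 0.198 in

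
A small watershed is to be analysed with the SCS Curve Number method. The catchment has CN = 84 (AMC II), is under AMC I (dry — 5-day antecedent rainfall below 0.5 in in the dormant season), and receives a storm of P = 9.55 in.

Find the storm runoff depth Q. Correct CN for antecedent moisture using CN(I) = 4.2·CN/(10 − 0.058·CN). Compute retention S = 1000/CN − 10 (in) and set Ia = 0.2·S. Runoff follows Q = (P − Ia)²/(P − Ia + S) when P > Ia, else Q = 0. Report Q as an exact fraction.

Q = 5811165361/1025157420 in ≈ 5.669 in

Adjust CN=84 to AMC I: 4.2·84/(10 − 0.058·84) → (1764/5) ÷ (641/125) = 44100/641 ≈ 68.799
S = 1000/(44100/641) − 10 = 2000/441 in ≈ 4.535 in
Ia = 0.2·(2000/441) = 400/441 in ≈ 0.907 in
Since P=9.550 > Ia=0.907: effective rainfall P−Ia = 76231/8820 in
Q: (76231/8820)² ÷ (116231/8820) = 5811165361/1025157420 in (≈ 5.669 in)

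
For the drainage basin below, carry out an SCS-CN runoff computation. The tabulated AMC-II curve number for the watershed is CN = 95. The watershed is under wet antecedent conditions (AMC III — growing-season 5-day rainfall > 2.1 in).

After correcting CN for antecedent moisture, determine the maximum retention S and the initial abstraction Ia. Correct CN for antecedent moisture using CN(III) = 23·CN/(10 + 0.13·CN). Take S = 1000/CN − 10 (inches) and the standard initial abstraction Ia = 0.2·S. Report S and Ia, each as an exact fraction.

S = 100/437 in ≈ 0.229 in; Ia = 20/437 in ≈ 0.046 in

Wet (AMC III): CN(III) = 23·95/(10 + 0.13·95) = 2185/(447/20) = 43700/447 ≈ 97.763
S = 1000/(43700/447) − 10 = 100/437 in ≈ 0.229 in
Initial abstraction Ia = S/5 = (100/437)/5 = 20/437 ≈ 0.046 in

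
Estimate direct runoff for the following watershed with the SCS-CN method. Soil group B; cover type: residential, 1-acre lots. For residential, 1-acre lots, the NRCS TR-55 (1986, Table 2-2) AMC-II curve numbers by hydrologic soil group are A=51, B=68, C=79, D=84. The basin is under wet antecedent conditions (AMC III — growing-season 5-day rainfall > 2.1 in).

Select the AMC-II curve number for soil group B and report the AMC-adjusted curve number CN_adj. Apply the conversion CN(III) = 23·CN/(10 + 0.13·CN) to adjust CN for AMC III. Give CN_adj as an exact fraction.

NRCS table: residential, 1-acre lots, soil group B → CN(II) = 68
Wet (AMC III): CN(III) = 23·68/(10 + 0.13·68) = 1564/(471/25) = 39100/471 ≈ 83.015

CN_adj = 39100/471 ≈ 83.015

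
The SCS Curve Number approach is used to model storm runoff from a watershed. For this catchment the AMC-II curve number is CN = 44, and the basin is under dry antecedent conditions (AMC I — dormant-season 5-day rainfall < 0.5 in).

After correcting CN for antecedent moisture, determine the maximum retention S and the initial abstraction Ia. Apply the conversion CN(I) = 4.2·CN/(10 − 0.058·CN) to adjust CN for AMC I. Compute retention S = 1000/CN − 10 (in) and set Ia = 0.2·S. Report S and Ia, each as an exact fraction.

CN(I) from CN(II)=44: (4.2·44)/(10 − 0.058·44) = 3300/133 ≈ 24.812
Max retention: S = 1000/(3300/133) − 10 = 1000/33 in (≈ 30.303 in)
Initial abstraction Ia = S/5 = (1000/33)/5 = 200/33 ≈ 6.061 in

S = 1000/33 in ≈ 30.303 in; Ia = 200/33 in ≈ 6.061 in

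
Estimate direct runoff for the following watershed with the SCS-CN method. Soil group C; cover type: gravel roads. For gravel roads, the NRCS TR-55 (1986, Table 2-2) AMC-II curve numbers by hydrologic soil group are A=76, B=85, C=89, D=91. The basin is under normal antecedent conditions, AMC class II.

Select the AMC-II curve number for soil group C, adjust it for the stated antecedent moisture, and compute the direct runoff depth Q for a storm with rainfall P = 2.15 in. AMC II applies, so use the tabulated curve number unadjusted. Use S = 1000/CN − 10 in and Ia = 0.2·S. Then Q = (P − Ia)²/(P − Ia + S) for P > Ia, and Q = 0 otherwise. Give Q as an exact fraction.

NRCS table: gravel roads, soil group C → CN(II) = 89
AMC II — tabulated CN = 89 applies directly.
S = 1000/89 − 10 = 110/89 in ≈ 1.236 in
Ia = 0.2S: 0.2·1.236 = 0.247 in (exactly 22/89)
Excess rainfall: 2.150 − 0.247 = 1.903 in; P > Ia so Q > 0
Q = (3387/1780)²/((3387/1780) + 110/89) = (11471769/3168400)/(5587/1780) = 11471769/9944860 in ≈ 1.154 in

Q = 11471769/9944860 in ≈ 1.154 in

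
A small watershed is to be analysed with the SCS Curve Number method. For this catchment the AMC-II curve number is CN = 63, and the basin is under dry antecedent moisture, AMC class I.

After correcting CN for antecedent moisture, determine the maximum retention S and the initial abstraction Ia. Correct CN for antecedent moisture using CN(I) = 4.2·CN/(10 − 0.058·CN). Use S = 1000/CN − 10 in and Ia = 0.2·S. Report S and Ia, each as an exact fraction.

S = 18500/1323 in ≈ 13.983 in; Ia = 3700/1323 in ≈ 2.797 in

Dry (AMC I): CN(I) = 4.2·63/(10 − 0.058·63) = (1323/5)/(3173/500) = 132300/3173 ≈ 41.696
Max retention: S = 1000/(132300/3173) − 10 = 18500/1323 in (≈ 13.983 in)
Ia = 0.2S: 0.2·13.983 = 2.797 in (exactly 3700/1323)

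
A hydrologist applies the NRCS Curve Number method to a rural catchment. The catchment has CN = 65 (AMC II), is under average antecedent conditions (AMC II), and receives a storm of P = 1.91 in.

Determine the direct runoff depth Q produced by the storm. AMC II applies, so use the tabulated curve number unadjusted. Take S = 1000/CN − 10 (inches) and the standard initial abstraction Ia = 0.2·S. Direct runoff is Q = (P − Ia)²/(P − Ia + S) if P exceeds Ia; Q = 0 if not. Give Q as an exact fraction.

CN(II) = 65; AMC II needs no correction.
Retention S: 1000/CN − 10 with CN=65.000 → S = 70/13 ≈ 5.385 in
Ia = 0.2S: 0.2·5.385 = 1.077 in (exactly 14/13)
P − Ia = 1.910 − 1.077 = 1083/1300 ≈ 0.833 in (> 0, runoff occurs)
Runoff Q = (P−Ia)²/(P−Ia+S) = (0.833)²/(0.833+5.385) = 1172889/10507900 ≈ 0.112 in

Q = 1172889/10507900 in ≈ 0.112 in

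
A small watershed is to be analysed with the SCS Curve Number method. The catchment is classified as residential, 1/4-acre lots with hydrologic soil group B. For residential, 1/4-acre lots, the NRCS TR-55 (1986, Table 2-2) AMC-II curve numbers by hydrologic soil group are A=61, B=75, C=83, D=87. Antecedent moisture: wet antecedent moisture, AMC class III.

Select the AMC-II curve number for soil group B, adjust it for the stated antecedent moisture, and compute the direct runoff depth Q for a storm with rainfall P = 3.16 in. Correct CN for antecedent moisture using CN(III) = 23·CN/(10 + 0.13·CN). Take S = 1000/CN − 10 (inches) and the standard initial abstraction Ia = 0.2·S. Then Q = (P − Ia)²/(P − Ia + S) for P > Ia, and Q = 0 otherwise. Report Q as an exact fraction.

Q = 24512401/12852975 in ≈ 1.907 in

NRCS table: residential, 1/4-acre lots, soil group B → CN(II) = 75
CN(III) from CN(II)=75: (23·75)/(10 + 0.13·75) = 6900/79 ≈ 87.342
Max retention: S = 1000/(6900/79) − 10 = 100/69 in (≈ 1.449 in)
Ia = 0.2S: 0.2·1.449 = 0.290 in (exactly 20/69)
P − Ia = 3.160 − 0.290 = 4951/1725 ≈ 2.870 in (> 0, runoff occurs)
Q = (4951/1725)²/((4951/1725) + 100/69) = (24512401/2975625)/(7451/1725) = 24512401/12852975 in ≈ 1.907 in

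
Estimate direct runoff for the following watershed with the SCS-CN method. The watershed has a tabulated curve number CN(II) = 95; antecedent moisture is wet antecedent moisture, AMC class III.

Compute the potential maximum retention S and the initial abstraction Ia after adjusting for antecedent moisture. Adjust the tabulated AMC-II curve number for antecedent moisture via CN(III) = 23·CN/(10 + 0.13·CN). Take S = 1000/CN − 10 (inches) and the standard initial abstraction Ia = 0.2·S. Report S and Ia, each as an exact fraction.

S = 100/437 in ≈ 0.229 in; Ia = 20/437 in ≈ 0.046 in

CN(III) from CN(II)=95: (23·95)/(10 + 0.13·95) = 43700/447 ≈ 97.763
Retention S: 1000/CN − 10 with CN=97.763 → S = 100/437 ≈ 0.229 in
Initial abstraction Ia = S/5 = (100/437)/5 = 20/437 ≈ 0.046 in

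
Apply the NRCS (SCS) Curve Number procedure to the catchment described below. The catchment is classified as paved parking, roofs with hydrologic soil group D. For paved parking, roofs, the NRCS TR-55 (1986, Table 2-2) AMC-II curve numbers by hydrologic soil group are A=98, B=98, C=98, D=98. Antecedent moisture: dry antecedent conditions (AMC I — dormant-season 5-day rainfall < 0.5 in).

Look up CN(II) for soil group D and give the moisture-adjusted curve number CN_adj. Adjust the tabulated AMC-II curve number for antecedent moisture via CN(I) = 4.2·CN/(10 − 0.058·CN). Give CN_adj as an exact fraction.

CN_adj = 102900/1079 ≈ 95.366

NRCS table: paved parking, roofs, soil group D → CN(II) = 98
Adjust CN=98 to AMC I: 4.2·98/(10 − 0.058·98) → (2058/5) ÷ (1079/250) = 102900/1079 ≈ 95.366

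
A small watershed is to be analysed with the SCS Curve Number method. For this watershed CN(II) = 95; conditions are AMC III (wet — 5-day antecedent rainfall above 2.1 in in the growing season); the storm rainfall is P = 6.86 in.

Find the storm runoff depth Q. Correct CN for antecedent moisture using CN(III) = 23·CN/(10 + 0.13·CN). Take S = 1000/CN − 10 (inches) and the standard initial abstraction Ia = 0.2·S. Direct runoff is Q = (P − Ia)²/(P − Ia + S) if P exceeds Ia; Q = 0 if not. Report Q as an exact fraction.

Wet (AMC III): CN(III) = 23·95/(10 + 0.13·95) = 2185/(447/20) = 43700/447 ≈ 97.763
Retention S: 1000/CN − 10 with CN=97.763 → S = 100/437 ≈ 0.229 in
Ia = 0.2S: 0.2·0.229 = 0.046 in (exactly 20/437)
P − Ia = 6.860 − 0.046 = 148891/21850 ≈ 6.814 in (> 0, runoff occurs)
Q = (148891/21850)²/((148891/21850) + 100/437) = (22168529881/477422500)/(153891/21850) = 22168529881/3362518350 in ≈ 6.593 in

Q = 22168529881/3362518350 in ≈ 6.593 in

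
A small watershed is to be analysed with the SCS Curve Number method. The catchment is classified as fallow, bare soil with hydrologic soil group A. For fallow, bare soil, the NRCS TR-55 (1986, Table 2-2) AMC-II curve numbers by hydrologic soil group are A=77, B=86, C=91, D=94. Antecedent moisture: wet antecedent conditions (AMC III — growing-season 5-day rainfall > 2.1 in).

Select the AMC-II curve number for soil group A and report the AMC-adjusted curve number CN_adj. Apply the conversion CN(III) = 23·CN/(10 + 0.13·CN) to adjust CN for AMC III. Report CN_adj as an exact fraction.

NRCS table: fallow, bare soil, soil group A → CN(II) = 77
Wet (AMC III): CN(III) = 23·77/(10 + 0.13·77) = 1771/(2001/100) = 7700/87 ≈ 88.506

CN_adj = 7700/87 ≈ 88.506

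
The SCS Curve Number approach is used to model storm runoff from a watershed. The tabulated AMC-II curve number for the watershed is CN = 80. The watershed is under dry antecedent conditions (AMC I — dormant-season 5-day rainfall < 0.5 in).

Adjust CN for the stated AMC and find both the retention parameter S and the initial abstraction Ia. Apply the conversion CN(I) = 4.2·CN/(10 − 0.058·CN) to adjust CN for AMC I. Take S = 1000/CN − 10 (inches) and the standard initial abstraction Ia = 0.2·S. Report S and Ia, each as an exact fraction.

Dry (AMC I): CN(I) = 4.2·80/(10 − 0.058·80) = 336/(134/25) = 4200/67 ≈ 62.687
Max retention: S = 1000/(4200/67) − 10 = 125/21 in (≈ 5.952 in)
Ia = 0.2·(125/21) = 25/21 in ≈ 1.190 in

S = 125/21 in ≈ 5.952 in; Ia = 25/21 in ≈ 1.190 in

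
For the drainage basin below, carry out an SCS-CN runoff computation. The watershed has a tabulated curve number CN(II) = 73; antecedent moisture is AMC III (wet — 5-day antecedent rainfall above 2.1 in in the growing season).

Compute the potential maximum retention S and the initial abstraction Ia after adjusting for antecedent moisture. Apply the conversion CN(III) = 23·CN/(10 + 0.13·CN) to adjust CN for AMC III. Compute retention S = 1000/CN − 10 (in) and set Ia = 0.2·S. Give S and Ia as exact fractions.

Adjust CN=73 to AMC III: 23·73/(10 + 0.13·73) → 1679 ÷ (1949/100) = 167900/1949 ≈ 86.147
Retention S: 1000/CN − 10 with CN=86.147 → S = 2700/1679 ≈ 1.608 in
Ia = 0.2·(2700/1679) = 540/1679 in ≈ 0.322 in

S = 2700/1679 in ≈ 1.608 in; Ia = 540/1679 in ≈ 0.322 in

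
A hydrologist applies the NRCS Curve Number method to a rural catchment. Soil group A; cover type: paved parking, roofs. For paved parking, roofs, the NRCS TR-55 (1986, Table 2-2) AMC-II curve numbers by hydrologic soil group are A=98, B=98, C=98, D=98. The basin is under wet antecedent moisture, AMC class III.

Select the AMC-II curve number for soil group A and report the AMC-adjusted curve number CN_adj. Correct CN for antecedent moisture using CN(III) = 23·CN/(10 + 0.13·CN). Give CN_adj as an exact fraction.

NRCS table: paved parking, roofs, soil group A → CN(II) = 98
Wet (AMC III): CN(III) = 23·98/(10 + 0.13·98) = 2254/(1137/50) = 112700/1137 ≈ 99.120

CN_adj = 112700/1137 ≈ 99.120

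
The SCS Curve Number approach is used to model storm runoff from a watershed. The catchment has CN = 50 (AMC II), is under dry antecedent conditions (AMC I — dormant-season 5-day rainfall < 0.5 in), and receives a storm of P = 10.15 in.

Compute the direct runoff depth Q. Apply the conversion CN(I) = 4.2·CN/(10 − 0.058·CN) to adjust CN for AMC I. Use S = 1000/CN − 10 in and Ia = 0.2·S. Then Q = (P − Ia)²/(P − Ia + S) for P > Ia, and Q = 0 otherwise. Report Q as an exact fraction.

CN(I) from CN(II)=50: (4.2·50)/(10 − 0.058·50) = 2100/71 ≈ 29.577
S = 1000/(2100/71) − 10 = 500/21 in ≈ 23.810 in
Initial abstraction Ia = S/5 = (500/21)/5 = 100/21 ≈ 4.762 in
P − Ia = 10.150 − 4.762 = 2263/420 ≈ 5.388 in (> 0, runoff occurs)
Q = (2263/420)²/((2263/420) + 500/21) = (5121169/176400)/(12263/420) = 5121169/5150460 in ≈ 0.994 in

Q = 5121169/5150460 in ≈ 0.994 in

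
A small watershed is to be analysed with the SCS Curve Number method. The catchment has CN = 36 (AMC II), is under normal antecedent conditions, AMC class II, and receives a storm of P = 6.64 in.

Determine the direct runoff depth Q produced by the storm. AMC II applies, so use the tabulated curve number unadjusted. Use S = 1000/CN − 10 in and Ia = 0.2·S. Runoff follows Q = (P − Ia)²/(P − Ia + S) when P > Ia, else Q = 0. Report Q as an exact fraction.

AMC II — tabulated CN = 36 applies directly.
Retention S: 1000/CN − 10 with CN=36.000 → S = 160/9 ≈ 17.778 in
Ia = 0.2S: 0.2·17.778 = 3.556 in (exactly 32/9)
Excess rainfall: 6.640 − 3.556 = 3.084 in; P > Ia so Q > 0
Q: (694/225)² ÷ (4694/225) = 240818/528075 in (≈ 0.456 in)

Q = 240818/528075 in ≈ 0.456 in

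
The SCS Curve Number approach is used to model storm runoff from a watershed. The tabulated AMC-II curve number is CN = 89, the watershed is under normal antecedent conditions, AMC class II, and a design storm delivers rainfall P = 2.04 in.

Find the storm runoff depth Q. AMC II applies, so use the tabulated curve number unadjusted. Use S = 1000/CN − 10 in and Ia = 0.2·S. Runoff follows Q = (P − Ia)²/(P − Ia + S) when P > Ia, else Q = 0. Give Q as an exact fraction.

AMC II — tabulated CN = 89 applies directly.
Max retention: S = 1000/89 − 10 = 110/89 in (≈ 1.236 in)
Ia = 0.2S: 0.2·1.236 = 0.247 in (exactly 22/89)
Since P=2.040 > Ia=0.247: effective rainfall P−Ia = 3989/2225 in
Runoff Q = (P−Ia)²/(P−Ia+S) = (1.793)²/(1.793+1.236) = 15912121/14994275 ≈ 1.061 in

Q = 15912121/14994275 in ≈ 1.061 in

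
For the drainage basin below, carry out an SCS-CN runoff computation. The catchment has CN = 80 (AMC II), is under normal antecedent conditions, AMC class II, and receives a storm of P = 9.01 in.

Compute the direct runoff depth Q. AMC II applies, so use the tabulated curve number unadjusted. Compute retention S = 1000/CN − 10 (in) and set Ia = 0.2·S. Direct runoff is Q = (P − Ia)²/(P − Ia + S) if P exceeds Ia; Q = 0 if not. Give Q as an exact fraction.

Q = 724201/110100 in ≈ 6.578 in

CN(II) = 80; AMC II needs no correction.
S = 1000/80 − 10 = 5/2 in ≈ 2.500 in
Initial abstraction Ia = S/5 = (5/2)/5 = 1/2 ≈ 0.500 in
P − Ia = 9.010 − 0.500 = 851/100 ≈ 8.510 in (> 0, runoff occurs)
Q: (851/100)² ÷ (1101/100) = 724201/110100 in (≈ 6.578 in)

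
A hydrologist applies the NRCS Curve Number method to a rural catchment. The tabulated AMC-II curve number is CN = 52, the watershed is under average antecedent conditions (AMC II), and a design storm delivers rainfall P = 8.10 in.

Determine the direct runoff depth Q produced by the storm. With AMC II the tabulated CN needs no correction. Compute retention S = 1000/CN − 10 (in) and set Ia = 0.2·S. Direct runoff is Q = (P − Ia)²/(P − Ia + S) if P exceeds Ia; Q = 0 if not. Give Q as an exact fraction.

Q = 220323/87230 in ≈ 2.526 in

AMC II — tabulated CN = 52 applies directly.
Max retention: S = 1000/52 − 10 = 120/13 in (≈ 9.231 in)
Ia = 0.2S: 0.2·9.231 = 1.846 in (exactly 24/13)
Excess rainfall: 8.100 − 1.846 = 6.254 in; P > Ia so Q > 0
Runoff Q = (P−Ia)²/(P−Ia+S) = (6.254)²/(6.254+9.231) = 220323/87230 ≈ 2.526 in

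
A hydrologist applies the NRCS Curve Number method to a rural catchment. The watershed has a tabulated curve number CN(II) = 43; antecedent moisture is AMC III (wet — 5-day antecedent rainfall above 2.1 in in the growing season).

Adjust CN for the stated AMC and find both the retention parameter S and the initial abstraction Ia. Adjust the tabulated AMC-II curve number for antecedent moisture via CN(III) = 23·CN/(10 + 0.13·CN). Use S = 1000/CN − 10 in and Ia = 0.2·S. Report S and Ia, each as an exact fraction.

CN(III) from CN(II)=43: (23·43)/(10 + 0.13·43) = 98900/1559 ≈ 63.438
S = 1000/(98900/1559) − 10 = 5700/989 in ≈ 5.763 in
Ia = 0.2·(5700/989) = 1140/989 in ≈ 1.153 in

S = 5700/989 in ≈ 5.763 in; Ia = 1140/989 in ≈ 1.153 in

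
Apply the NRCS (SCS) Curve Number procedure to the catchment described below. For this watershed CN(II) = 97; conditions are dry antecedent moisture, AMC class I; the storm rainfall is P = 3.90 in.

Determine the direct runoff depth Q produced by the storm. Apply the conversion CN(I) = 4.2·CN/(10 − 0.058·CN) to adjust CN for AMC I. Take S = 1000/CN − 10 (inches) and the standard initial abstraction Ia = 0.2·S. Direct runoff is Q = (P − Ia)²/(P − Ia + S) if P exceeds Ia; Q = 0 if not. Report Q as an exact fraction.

Q = 649281361/206965990 in ≈ 3.137 in

Adjust CN=97 to AMC I: 4.2·97/(10 − 0.058·97) → (2037/5) ÷ (2187/500) = 67900/729 ≈ 93.141
Retention S: 1000/CN − 10 with CN=93.141 → S = 500/679 ≈ 0.736 in
Ia = 0.2·(500/679) = 100/679 in ≈ 0.147 in
P − Ia = 3.900 − 0.147 = 25481/6790 ≈ 3.753 in (> 0, runoff occurs)
Runoff Q = (P−Ia)²/(P−Ia+S) = (3.753)²/(3.753+0.736) = 649281361/206965990 ≈ 3.137 in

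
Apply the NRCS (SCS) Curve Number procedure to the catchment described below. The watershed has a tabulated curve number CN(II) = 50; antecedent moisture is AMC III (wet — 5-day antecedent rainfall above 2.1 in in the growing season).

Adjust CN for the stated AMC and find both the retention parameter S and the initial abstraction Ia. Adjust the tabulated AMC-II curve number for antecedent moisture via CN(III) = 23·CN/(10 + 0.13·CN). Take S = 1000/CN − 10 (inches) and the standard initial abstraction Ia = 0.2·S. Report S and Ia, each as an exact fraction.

Wet (AMC III): CN(III) = 23·50/(10 + 0.13·50) = 1150/(33/2) = 2300/33 ≈ 69.697
Max retention: S = 1000/(2300/33) − 10 = 100/23 in (≈ 4.348 in)
Ia = 0.2·(100/23) = 20/23 in ≈ 0.870 in

S = 100/23 in ≈ 4.348 in; Ia = 20/23 in ≈ 0.870 in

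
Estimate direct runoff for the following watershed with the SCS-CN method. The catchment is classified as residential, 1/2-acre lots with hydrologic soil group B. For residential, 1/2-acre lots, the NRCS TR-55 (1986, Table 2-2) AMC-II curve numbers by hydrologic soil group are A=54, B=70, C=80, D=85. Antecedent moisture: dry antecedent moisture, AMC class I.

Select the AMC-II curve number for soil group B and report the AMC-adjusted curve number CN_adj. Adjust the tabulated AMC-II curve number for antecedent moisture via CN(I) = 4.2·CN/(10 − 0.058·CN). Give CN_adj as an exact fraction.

CN_adj = 4900/99 ≈ 49.495

NRCS table: residential, 1/2-acre lots, soil group B → CN(II) = 70
Adjust CN=70 to AMC I: 4.2·70/(10 − 0.058·70) → 294 ÷ (297/50) = 4900/99 ≈ 49.495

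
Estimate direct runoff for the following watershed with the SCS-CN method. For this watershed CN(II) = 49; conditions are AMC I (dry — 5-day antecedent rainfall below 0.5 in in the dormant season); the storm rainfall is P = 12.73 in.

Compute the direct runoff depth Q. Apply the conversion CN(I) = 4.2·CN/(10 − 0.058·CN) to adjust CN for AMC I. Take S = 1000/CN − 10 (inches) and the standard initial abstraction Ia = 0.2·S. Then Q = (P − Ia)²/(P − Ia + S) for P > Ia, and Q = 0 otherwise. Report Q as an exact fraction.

Q = 71096356321/38300717700 in ≈ 1.856 in

Dry (AMC I): CN(I) = 4.2·49/(10 − 0.058·49) = (1029/5)/(3579/500) = 34300/1193 ≈ 28.751
Max retention: S = 1000/(34300/1193) − 10 = 8500/343 in (≈ 24.781 in)
Ia = 0.2·(8500/343) = 1700/343 in ≈ 4.956 in
Excess rainfall: 12.730 − 4.956 = 7.774 in; P > Ia so Q > 0
Runoff Q = (P−Ia)²/(P−Ia+S) = (7.774)²/(7.774+24.781) = 71096356321/38300717700 ≈ 1.856 in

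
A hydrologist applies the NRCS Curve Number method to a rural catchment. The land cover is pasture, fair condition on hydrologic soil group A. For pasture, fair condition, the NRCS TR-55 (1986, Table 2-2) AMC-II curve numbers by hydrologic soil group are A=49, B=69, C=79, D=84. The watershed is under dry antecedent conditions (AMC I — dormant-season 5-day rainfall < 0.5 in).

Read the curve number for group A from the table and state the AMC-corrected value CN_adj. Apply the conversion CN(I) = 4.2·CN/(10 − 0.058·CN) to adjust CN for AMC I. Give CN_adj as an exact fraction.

CN_adj = 34300/1193 ≈ 28.751

NRCS table: pasture, fair condition, soil group A → CN(II) = 49
Adjust CN=49 to AMC I: 4.2·49/(10 − 0.058·49) → (1029/5) ÷ (3579/500) = 34300/1193 ≈ 28.751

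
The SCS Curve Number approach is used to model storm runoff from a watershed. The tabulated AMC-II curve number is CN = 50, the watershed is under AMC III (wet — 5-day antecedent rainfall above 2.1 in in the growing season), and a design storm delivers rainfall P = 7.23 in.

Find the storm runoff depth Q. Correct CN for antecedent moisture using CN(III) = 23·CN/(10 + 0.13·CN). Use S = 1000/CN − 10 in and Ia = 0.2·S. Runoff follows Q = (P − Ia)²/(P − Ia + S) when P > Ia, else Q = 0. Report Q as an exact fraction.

Adjust CN=50 to AMC III: 23·50/(10 + 0.13·50) → 1150 ÷ (33/2) = 2300/33 ≈ 69.697
Retention S: 1000/CN − 10 with CN=69.697 → S = 100/23 ≈ 4.348 in
Ia = 0.2·(100/23) = 20/23 in ≈ 0.870 in
Since P=7.230 > Ia=0.870: effective rainfall P−Ia = 14629/2300 in
Q = (14629/2300)²/((14629/2300) + 100/23) = (214007641/5290000)/(24629/2300) = 214007641/56646700 in ≈ 3.778 in

Q = 214007641/56646700 in ≈ 3.778 in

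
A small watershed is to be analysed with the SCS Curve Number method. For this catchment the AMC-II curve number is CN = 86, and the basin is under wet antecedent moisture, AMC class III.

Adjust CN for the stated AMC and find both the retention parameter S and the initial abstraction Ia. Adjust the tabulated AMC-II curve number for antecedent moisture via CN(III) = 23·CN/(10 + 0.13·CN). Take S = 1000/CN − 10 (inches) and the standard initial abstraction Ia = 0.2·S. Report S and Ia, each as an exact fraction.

S = 700/989 in ≈ 0.708 in; Ia = 140/989 in ≈ 0.142 in

CN(III) from CN(II)=86: (23·86)/(10 + 0.13·86) = 98900/1059 ≈ 93.390
Max retention: S = 1000/(98900/1059) − 10 = 700/989 in (≈ 0.708 in)
Ia = 0.2·(700/989) = 140/989 in ≈ 0.142 in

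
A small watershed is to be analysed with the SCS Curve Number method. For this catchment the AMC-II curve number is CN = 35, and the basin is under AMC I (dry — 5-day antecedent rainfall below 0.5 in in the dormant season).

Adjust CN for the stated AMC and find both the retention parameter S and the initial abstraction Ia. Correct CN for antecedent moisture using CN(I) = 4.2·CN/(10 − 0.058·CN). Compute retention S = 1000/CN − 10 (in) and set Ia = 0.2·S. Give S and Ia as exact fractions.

CN(I) from CN(II)=35: (4.2·35)/(10 − 0.058·35) = 14700/797 ≈ 18.444
Max retention: S = 1000/(14700/797) − 10 = 6500/147 in (≈ 44.218 in)
Ia = 0.2S: 0.2·44.218 = 8.844 in (exactly 1300/147)

S = 6500/147 in ≈ 44.218 in; Ia = 1300/147 in ≈ 8.844 in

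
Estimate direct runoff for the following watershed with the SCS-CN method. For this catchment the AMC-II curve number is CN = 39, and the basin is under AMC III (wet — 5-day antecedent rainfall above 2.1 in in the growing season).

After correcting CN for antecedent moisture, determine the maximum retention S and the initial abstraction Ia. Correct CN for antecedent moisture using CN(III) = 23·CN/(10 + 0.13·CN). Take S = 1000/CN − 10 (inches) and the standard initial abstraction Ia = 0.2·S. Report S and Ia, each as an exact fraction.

CN(III) from CN(II)=39: (23·39)/(10 + 0.13·39) = 89700/1507 ≈ 59.522
S = 1000/(89700/1507) − 10 = 6100/897 in ≈ 6.800 in
Ia = 0.2·(6100/897) = 1220/897 in ≈ 1.360 in

S = 6100/897 in ≈ 6.800 in; Ia = 1220/897 in ≈ 1.360 in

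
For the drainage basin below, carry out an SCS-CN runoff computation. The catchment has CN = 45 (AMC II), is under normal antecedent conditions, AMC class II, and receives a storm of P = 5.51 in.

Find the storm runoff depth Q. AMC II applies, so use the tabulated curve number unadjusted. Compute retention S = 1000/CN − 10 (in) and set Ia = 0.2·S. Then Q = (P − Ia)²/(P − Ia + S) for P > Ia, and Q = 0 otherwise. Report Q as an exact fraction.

AMC II — tabulated CN = 45 applies directly.
Retention S: 1000/CN − 10 with CN=45.000 → S = 110/9 ≈ 12.222 in
Initial abstraction Ia = S/5 = (110/9)/5 = 22/9 ≈ 2.444 in
Excess rainfall: 5.510 − 2.444 = 3.066 in; P > Ia so Q > 0
Q = (2759/900)²/((2759/900) + 110/9) = (7612081/810000)/(13759/900) = 7612081/12383100 in ≈ 0.615 in

Q = 7612081/12383100 in ≈ 0.615 in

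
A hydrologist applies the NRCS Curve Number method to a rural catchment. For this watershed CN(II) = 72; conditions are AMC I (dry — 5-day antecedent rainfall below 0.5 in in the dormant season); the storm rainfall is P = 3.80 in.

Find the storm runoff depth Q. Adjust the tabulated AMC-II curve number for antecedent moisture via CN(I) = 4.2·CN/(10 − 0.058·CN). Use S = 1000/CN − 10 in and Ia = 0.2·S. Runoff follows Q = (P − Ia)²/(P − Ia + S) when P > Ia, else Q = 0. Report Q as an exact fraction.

Dry (AMC I): CN(I) = 4.2·72/(10 − 0.058·72) = (1512/5)/(728/125) = 675/13 ≈ 51.923
S = 1000/(675/13) − 10 = 250/27 in ≈ 9.259 in
Ia = 0.2·(250/27) = 50/27 in ≈ 1.852 in
Since P=3.800 > Ia=1.852: effective rainfall P−Ia = 263/135 in
Runoff Q = (P−Ia)²/(P−Ia+S) = (1.948)²/(1.948+9.259) = 69169/204255 ≈ 0.339 in

Q = 69169/204255 in ≈ 0.339 in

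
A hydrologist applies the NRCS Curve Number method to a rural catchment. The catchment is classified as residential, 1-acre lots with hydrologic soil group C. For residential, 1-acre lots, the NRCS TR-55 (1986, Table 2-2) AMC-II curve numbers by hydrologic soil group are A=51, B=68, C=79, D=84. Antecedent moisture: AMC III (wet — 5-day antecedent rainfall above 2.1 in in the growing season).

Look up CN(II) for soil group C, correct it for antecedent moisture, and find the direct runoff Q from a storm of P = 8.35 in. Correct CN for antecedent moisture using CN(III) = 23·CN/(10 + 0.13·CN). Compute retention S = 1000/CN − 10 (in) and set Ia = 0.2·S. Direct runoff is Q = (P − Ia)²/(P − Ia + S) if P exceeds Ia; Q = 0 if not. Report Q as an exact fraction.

Q = 87048011521/12247997260 in ≈ 7.107 in

NRCS table: residential, 1-acre lots, soil group C → CN(II) = 79
CN(III) from CN(II)=79: (23·79)/(10 + 0.13·79) = 181700/2027 ≈ 89.640
S = 1000/(181700/2027) − 10 = 2100/1817 in ≈ 1.156 in
Initial abstraction Ia = S/5 = (2100/1817)/5 = 420/1817 ≈ 0.231 in
Excess rainfall: 8.350 − 0.231 = 8.119 in; P > Ia so Q > 0
Q: (295039/36340)² ÷ (337039/36340) = 87048011521/12247997260 in (≈ 7.107 in)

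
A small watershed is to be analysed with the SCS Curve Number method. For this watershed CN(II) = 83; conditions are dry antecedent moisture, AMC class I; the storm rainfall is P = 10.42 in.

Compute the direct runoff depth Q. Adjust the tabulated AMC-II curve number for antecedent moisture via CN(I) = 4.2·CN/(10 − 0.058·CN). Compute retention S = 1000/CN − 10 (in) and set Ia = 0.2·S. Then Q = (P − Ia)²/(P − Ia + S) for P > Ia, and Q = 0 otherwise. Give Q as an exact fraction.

Dry (AMC I): CN(I) = 4.2·83/(10 − 0.058·83) = (1743/5)/(2593/500) = 174300/2593 ≈ 67.219
S = 1000/(174300/2593) − 10 = 8500/1743 in ≈ 4.877 in
Initial abstraction Ia = S/5 = (8500/1743)/5 = 1700/1743 ≈ 0.975 in
P − Ia = 10.420 − 0.975 = 823103/87150 ≈ 9.445 in (> 0, runoff occurs)
Runoff Q = (P−Ia)²/(P−Ia+S) = (9.445)²/(9.445+4.877) = 677498548609/108772176450 ≈ 6.229 in

Q = 677498548609/108772176450 in ≈ 6.229 in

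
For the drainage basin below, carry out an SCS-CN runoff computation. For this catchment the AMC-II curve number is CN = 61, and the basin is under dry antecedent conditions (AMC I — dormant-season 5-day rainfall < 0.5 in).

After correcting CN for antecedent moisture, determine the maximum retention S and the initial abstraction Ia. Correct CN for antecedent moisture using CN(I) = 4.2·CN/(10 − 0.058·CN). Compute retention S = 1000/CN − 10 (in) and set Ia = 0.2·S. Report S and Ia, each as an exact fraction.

S = 6500/427 in ≈ 15.222 in; Ia = 1300/427 in ≈ 3.044 in

Dry (AMC I): CN(I) = 4.2·61/(10 − 0.058·61) = (1281/5)/(3231/500) = 42700/1077 ≈ 39.647
Max retention: S = 1000/(42700/1077) − 10 = 6500/427 in (≈ 15.222 in)
Ia = 0.2·(6500/427) = 1300/427 in ≈ 3.044 in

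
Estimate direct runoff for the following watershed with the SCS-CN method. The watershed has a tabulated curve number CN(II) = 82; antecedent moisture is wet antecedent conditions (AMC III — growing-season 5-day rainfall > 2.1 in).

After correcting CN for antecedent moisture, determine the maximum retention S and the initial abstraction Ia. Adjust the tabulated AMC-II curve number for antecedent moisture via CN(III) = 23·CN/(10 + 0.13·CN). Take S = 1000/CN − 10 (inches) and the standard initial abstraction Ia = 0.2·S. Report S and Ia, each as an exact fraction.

Wet (AMC III): CN(III) = 23·82/(10 + 0.13·82) = 1886/(1033/50) = 94300/1033 ≈ 91.288
Retention S: 1000/CN − 10 with CN=91.288 → S = 900/943 ≈ 0.954 in
Ia = 0.2·(900/943) = 180/943 in ≈ 0.191 in

S = 900/943 in ≈ 0.954 in; Ia = 180/943 in ≈ 0.191 in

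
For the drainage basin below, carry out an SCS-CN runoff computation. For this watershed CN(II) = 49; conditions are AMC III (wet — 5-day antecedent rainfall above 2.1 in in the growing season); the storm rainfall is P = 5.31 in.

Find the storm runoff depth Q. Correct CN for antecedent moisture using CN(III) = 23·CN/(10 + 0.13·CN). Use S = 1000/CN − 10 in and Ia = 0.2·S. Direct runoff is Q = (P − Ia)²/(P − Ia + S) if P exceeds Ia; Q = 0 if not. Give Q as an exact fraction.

Q = 82149898323/37808483300 in ≈ 2.173 in

CN(III) from CN(II)=49: (23·49)/(10 + 0.13·49) = 112700/1637 ≈ 68.845
Max retention: S = 1000/(112700/1637) − 10 = 5100/1127 in (≈ 4.525 in)
Ia = 0.2·(5100/1127) = 1020/1127 in ≈ 0.905 in
Since P=5.310 > Ia=0.905: effective rainfall P−Ia = 496437/112700 in
Runoff Q = (P−Ia)²/(P−Ia+S) = (4.405)²/(4.405+4.525) = 82149898323/37808483300 ≈ 2.173 in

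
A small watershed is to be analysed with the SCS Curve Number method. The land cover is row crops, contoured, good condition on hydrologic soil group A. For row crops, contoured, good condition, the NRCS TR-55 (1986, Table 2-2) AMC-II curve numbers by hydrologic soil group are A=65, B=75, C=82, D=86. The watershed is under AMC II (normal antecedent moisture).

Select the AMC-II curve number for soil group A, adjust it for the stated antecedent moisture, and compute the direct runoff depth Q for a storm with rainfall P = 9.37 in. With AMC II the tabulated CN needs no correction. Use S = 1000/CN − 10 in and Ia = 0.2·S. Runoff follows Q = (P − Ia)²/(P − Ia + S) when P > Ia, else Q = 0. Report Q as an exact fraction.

Q = 116229961/23115300 in ≈ 5.028 in

NRCS table: row crops, contoured, good condition, soil group A → CN(II) = 65
Average conditions: CN = 65 (no AMC adjustment).
S = 1000/65 − 10 = 70/13 in ≈ 5.385 in
Initial abstraction Ia = S/5 = (70/13)/5 = 14/13 ≈ 1.077 in
P − Ia = 9.370 − 1.077 = 10781/1300 ≈ 8.293 in (> 0, runoff occurs)
Q = (10781/1300)²/((10781/1300) + 70/13) = (116229961/1690000)/(17781/1300) = 116229961/23115300 in ≈ 5.028 in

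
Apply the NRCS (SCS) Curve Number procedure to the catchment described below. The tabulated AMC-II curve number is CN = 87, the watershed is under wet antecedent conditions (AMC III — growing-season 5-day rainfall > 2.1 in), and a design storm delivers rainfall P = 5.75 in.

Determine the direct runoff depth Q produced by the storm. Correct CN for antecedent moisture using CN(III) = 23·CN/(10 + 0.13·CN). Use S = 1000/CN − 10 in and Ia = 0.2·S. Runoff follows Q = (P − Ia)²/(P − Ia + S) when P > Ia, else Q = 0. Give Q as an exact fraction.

Q = 2023470289/401664732 in ≈ 5.038 in

Wet (AMC III): CN(III) = 23·87/(10 + 0.13·87) = 2001/(2131/100) = 200100/2131 ≈ 93.900
Max retention: S = 1000/(200100/2131) − 10 = 1300/2001 in (≈ 0.650 in)
Initial abstraction Ia = S/5 = (1300/2001)/5 = 260/2001 ≈ 0.130 in
Excess rainfall: 5.750 − 0.130 = 5.620 in; P > Ia so Q > 0
Q: (44983/8004)² ÷ (50183/8004) = 2023470289/401664732 in (≈ 5.038 in)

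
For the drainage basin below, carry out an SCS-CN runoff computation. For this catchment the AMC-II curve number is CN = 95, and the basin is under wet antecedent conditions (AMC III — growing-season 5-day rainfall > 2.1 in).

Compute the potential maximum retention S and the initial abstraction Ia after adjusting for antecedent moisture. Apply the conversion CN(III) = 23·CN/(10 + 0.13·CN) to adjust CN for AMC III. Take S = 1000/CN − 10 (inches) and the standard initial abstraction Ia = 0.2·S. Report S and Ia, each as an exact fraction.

CN(III) from CN(II)=95: (23·95)/(10 + 0.13·95) = 43700/447 ≈ 97.763
Retention S: 1000/CN − 10 with CN=97.763 → S = 100/437 ≈ 0.229 in
Ia = 0.2S: 0.2·0.229 = 0.046 in (exactly 20/437)

S = 100/437 in ≈ 0.229 in; Ia = 20/437 in ≈ 0.046 in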